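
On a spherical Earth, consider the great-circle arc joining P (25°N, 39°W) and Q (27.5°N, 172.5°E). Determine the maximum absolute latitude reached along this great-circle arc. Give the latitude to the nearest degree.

≈ 61°N

The great circle lies in the plane with unit normal n̂ = (p₁ × p₂)/|p₁ × p₂|.
Here n̂_z ≈ -0.482; the vertex latitude is φ_max = arccos|n̂_z| ≈ 61.2°.
Check via Clairaut: cos φ_max = |cos φ₁| · sin C = cos(25.0°)·sin(32.1°) ≈ 0.482, again giving ≈ 61.2°.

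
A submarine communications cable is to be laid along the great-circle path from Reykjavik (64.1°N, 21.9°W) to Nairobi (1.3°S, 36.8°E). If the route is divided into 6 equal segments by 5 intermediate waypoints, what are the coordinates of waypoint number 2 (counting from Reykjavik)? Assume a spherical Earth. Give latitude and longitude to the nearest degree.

Convert each endpoint to a unit vector on the sphere (x = cos φ cos λ, y = cos φ sin λ, z = sin φ).
The central angle between the endpoints is δ = arccos(p₁·p₂) ≈ 1.363 rad (78.1°).
Interpolate at f = 2/6 with slerp weights a = sin((1−f)δ)/sin δ ≈ 0.806, b = sin(fδ)/sin δ ≈ 0.448.
p = a·p₁ + b·p₂ ≈ (0.686, 0.137, 0.715); φ = arcsin(p_z) ≈ 45.63°, λ = atan2(p_y, p_x) ≈ 11.32°.

≈ 46°N, 11°E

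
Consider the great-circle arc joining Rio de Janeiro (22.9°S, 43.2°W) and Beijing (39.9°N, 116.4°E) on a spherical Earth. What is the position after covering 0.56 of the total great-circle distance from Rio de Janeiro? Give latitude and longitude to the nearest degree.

≈ 43°N, 19°E

Write both endpoints as unit vectors p₁, p₂ with components (cos φ cos λ, cos φ sin λ, sin φ).
The central angle between the endpoints is δ = arccos(p₁·p₂) ≈ 2.719 rad (155.8°).
Interpolate at f = 0.56 with slerp weights a = sin((1−f)δ)/sin δ ≈ 2.269, b = sin(fδ)/sin δ ≈ 2.435.
p = a·p₁ + b·p₂ ≈ (0.693, 0.242, 0.679); φ = arcsin(p_z) ≈ 42.77°, λ = atan2(p_y, p_x) ≈ 19.29°.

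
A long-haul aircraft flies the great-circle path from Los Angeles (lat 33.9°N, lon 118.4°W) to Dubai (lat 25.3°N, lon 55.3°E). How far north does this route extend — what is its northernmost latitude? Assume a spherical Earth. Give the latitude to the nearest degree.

≈ 85°N

The great circle lies in the plane with unit normal n̂ = (p₁ × p₂)/|p₁ × p₂|.
Here n̂_z ≈ +0.096; the vertex latitude is φ_max = arccos|n̂_z| ≈ 84.5°.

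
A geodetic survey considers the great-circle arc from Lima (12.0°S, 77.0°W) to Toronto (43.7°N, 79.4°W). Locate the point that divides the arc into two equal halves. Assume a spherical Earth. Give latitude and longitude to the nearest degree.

≈ 16°N, 78°W

The haversine formula gives a central angle δ ≈ 0.973 rad (55.7°) between the endpoints.
Interpolate at f = 1/2 with slerp weights a = sin((1−f)δ)/sin δ ≈ 0.566, b = sin(fδ)/sin δ ≈ 0.566.
p = a·p₁ + b·p₂ ≈ (0.200, -0.941, 0.273); φ = arcsin(p_z) ≈ 15.85°, λ = atan2(p_y, p_x) ≈ -78.02°.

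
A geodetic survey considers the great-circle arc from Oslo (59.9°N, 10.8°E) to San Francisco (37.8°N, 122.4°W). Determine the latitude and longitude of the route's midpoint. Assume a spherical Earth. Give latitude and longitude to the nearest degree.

Write both endpoints as unit vectors p₁, p₂ with components (cos φ cos λ, cos φ sin λ, sin φ).
The central angle between the endpoints is δ = arccos(p₁·p₂) ≈ 1.309 rad (75.0°).
Interpolate at f = 1/2 with slerp weights a = sin((1−f)δ)/sin δ ≈ 0.630, b = sin(fδ)/sin δ ≈ 0.630.
p = a·p₁ + b·p₂ ≈ (0.044, -0.361, 0.931); φ = arcsin(p_z) ≈ 68.66°, λ = atan2(p_y, p_x) ≈ -83.11°.

≈ 69°N, 83°W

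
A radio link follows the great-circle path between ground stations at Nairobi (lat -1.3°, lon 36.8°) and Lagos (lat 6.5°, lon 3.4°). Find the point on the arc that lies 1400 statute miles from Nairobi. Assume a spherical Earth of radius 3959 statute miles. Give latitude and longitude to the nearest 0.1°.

≈ lat 3.4°, lon 17.1°

Convert each endpoint to a unit vector on the sphere (x = cos φ cos λ, y = cos φ sin λ, z = sin φ).
The central angle between the endpoints is δ = arccos(p₁·p₂) ≈ 0.598 rad (34.2°). The total great-circle distance is δ·R ≈ 0.598 × 3959 ≈ 2366 mi, so the target fraction is f = 1400/2366 ≈ 0.592.
Interpolate at f ≈ 0.592 with slerp weights a = sin((1−f)δ)/sin δ ≈ 0.429, b = sin(fδ)/sin δ ≈ 0.615.
p = a·p₁ + b·p₂ ≈ (0.954, 0.293, 0.060); φ = arcsin(p_z) ≈ 3.44°, λ = atan2(p_y, p_x) ≈ 17.09°.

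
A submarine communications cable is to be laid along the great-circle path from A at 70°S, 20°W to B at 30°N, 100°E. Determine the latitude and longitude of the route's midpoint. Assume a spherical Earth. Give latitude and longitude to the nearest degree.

Convert each endpoint to a unit vector on the sphere (x = cos φ cos λ, y = cos φ sin λ, z = sin φ).
The central angle between the endpoints is δ = arccos(p₁·p₂) ≈ 2.237 rad (128.2°).
Interpolate at f = 1/2 with slerp weights a = sin((1−f)δ)/sin δ ≈ 1.144, b = sin(fδ)/sin δ ≈ 1.144.
p = a·p₁ + b·p₂ ≈ (0.196, 0.842, -0.503); φ = arcsin(p_z) ≈ -30.20°, λ = atan2(p_y, p_x) ≈ 76.92°.

≈ 30°S, 77°E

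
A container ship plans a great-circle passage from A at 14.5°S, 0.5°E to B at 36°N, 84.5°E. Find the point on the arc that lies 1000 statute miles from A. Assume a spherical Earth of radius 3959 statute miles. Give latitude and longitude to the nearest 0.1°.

≈ 5.7°S, 12.2°E

Write both endpoints as unit vectors p₁, p₂ with components (cos φ cos λ, cos φ sin λ, sin φ).
The central angle between the endpoints is δ = arccos(p₁·p₂) ≈ 1.636 rad (93.7°). The total great-circle distance is δ·R ≈ 1.636 × 3959 ≈ 6477 mi, so the target fraction is f = 1000/6477 ≈ 0.154.
Interpolate at f ≈ 0.154 with slerp weights a = sin((1−f)δ)/sin δ ≈ 0.985, b = sin(fδ)/sin δ ≈ 0.250.
p = a·p₁ + b·p₂ ≈ (0.973, 0.210, -0.099); φ = arcsin(p_z) ≈ -5.70°, λ = atan2(p_y, p_x) ≈ 12.18°.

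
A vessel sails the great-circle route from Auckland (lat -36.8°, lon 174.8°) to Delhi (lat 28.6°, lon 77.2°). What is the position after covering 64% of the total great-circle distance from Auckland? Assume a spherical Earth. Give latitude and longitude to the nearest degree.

Convert each endpoint to a unit vector on the sphere (x = cos φ cos λ, y = cos φ sin λ, z = sin φ).
The central angle between the endpoints is δ = arccos(p₁·p₂) ≈ 1.960 rad (112.3°).
Interpolate at f = 0.64 with slerp weights a = sin((1−f)δ)/sin δ ≈ 0.701, b = sin(fδ)/sin δ ≈ 1.027.
p = a·p₁ + b·p₂ ≈ (-0.359, 0.930, 0.072); φ = arcsin(p_z) ≈ 4.12°, λ = atan2(p_y, p_x) ≈ 111.11°.

≈ lat 4°, lon 111°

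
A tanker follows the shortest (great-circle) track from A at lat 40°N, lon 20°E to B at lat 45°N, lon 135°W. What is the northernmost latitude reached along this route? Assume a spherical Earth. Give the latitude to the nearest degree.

≈ 77°N

The great circle lies in the plane with unit normal n̂ = (p₁ × p₂)/|p₁ × p₂|.
Here n̂_z ≈ -0.229; the vertex latitude is φ_max = arccos|n̂_z| ≈ 76.8°.
Check via Clairaut: cos φ_max = |cos φ₁| · sin C = cos(40.0°)·sin(17.4°) ≈ 0.229, again giving ≈ 76.8°.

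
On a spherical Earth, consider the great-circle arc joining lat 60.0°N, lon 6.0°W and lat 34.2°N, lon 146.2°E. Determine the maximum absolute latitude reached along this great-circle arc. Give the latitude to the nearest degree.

The great circle lies in the plane with unit normal n̂ = (p₁ × p₂)/|p₁ × p₂|.
Here n̂_z ≈ +0.194; the vertex latitude is φ_max = arccos|n̂_z| ≈ 78.8°.
Check via Clairaut: cos φ_max = |cos φ₁| · sin C = cos(60.0°)·sin(22.9°) ≈ 0.194, again giving ≈ 78.8°.

≈ 79°N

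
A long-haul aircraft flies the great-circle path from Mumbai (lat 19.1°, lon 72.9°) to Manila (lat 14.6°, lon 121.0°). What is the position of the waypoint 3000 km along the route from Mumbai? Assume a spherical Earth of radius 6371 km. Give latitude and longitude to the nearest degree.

Convert each endpoint to a unit vector on the sphere (x = cos φ cos λ, y = cos φ sin λ, z = sin φ).
The central angle between the endpoints is δ = arccos(p₁·p₂) ≈ 0.805 rad (46.1°). The total great-circle distance is δ·R ≈ 0.805 × 6371 ≈ 5128 km, so the target fraction is f = 3000/5128 ≈ 0.585.
Interpolate at f ≈ 0.585 with slerp weights a = sin((1−f)δ)/sin δ ≈ 0.455, b = sin(fδ)/sin δ ≈ 0.629.
p = a·p₁ + b·p₂ ≈ (-0.187, 0.933, 0.307); φ = arcsin(p_z) ≈ 17.91°, λ = atan2(p_y, p_x) ≈ 101.35°.

≈ lat 18°, lon 101°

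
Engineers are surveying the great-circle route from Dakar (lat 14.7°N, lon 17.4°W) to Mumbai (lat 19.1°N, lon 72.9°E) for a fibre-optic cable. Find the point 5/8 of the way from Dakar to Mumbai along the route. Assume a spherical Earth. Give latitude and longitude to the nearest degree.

Write both endpoints as unit vectors p₁, p₂ with components (cos φ cos λ, cos φ sin λ, sin φ).
The central angle between the endpoints is δ = arccos(p₁·p₂) ≈ 1.492 rad (85.5°).
Interpolate at f = 5/8 with slerp weights a = sin((1−f)δ)/sin δ ≈ 0.533, b = sin(fδ)/sin δ ≈ 0.806.
p = a·p₁ + b·p₂ ≈ (0.715, 0.574, 0.399); φ = arcsin(p_z) ≈ 23.50°, λ = atan2(p_y, p_x) ≈ 38.73°.

≈ lat 24°N, lon 39°E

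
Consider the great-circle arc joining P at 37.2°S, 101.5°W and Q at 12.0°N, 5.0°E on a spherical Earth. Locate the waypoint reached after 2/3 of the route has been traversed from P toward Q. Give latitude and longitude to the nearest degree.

Convert each endpoint to a unit vector on the sphere (x = cos φ cos λ, y = cos φ sin λ, z = sin φ).
The central angle between the endpoints is δ = arccos(p₁·p₂) ≈ 1.925 rad (110.3°).
Interpolate at f = 2/3 with slerp weights a = sin((1−f)δ)/sin δ ≈ 0.638, b = sin(fδ)/sin δ ≈ 1.023.
p = a·p₁ + b·p₂ ≈ (0.895, -0.411, -0.173); φ = arcsin(p_z) ≈ -9.98°, λ = atan2(p_y, p_x) ≈ -24.66°.

≈ 10°S, 25°W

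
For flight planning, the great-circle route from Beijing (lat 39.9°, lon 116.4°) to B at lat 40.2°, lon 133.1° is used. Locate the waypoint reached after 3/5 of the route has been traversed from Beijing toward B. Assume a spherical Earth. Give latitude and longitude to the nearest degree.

Write both endpoints as unit vectors p₁, p₂ with components (cos φ cos λ, cos φ sin λ, sin φ).
The central angle between the endpoints is δ = arccos(p₁·p₂) ≈ 0.223 rad (12.8°).
Interpolate at f = 3/5 with slerp weights a = sin((1−f)δ)/sin δ ≈ 0.403, b = sin(fδ)/sin δ ≈ 0.603.
p = a·p₁ + b·p₂ ≈ (-0.452, 0.613, 0.648); φ = arcsin(p_z) ≈ 40.37°, λ = atan2(p_y, p_x) ≈ 126.41°.

≈ lat 40°, lon 126°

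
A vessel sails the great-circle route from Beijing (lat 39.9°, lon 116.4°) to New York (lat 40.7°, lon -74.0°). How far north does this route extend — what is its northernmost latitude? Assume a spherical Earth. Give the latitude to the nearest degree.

The great circle lies in the plane with unit normal n̂ = (p₁ × p₂)/|p₁ × p₂|.
Here n̂_z ≈ +0.106; the vertex latitude is φ_max = arccos|n̂_z| ≈ 83.9°.

≈ 84°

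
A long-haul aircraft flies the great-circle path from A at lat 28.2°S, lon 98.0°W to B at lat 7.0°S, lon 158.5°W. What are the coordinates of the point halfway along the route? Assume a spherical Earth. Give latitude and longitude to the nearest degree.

From cos δ = sin φ₁ sin φ₂ + cos φ₁ cos φ₂ cos Δλ, the central angle is δ ≈ 1.061 rad (60.8°).
Interpolate at f = 1/2 with slerp weights a = sin((1−f)δ)/sin δ ≈ 0.580, b = sin(fδ)/sin δ ≈ 0.580.
p = a·p₁ + b·p₂ ≈ (-0.606, -0.717, -0.345); φ = arcsin(p_z) ≈ -20.15°, λ = atan2(p_y, p_x) ≈ -130.23°.

≈ lat 20°S, lon 130°W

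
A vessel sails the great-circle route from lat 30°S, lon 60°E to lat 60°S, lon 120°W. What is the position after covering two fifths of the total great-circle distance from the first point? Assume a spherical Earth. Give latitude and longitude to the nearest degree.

From cos δ = sin φ₁ sin φ₂ + cos φ₁ cos φ₂ cos Δλ, the central angle is δ ≈ 1.571 rad (90.0°).
Interpolate at f = 2/5 with slerp weights a = sin((1−f)δ)/sin δ ≈ 0.809, b = sin(fδ)/sin δ ≈ 0.588.
p = a·p₁ + b·p₂ ≈ (0.203, 0.352, -0.914); φ = arcsin(p_z) ≈ -66.00°, λ = atan2(p_y, p_x) ≈ 60.00°.

≈ lat 66°S, lon 60°E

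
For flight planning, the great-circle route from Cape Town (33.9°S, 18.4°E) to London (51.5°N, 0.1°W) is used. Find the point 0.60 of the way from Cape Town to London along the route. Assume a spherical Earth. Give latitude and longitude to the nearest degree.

≈ 17°N, 9°E

Convert each endpoint to a unit vector on the sphere (x = cos φ cos λ, y = cos φ sin λ, z = sin φ).
The central angle between the endpoints is δ = arccos(p₁·p₂) ≈ 1.517 rad (86.9°).
Interpolate at f = 0.60 with slerp weights a = sin((1−f)δ)/sin δ ≈ 0.571, b = sin(fδ)/sin δ ≈ 0.791.
p = a·p₁ + b·p₂ ≈ (0.942, 0.149, 0.300); φ = arcsin(p_z) ≈ 17.48°, λ = atan2(p_y, p_x) ≈ 8.97°.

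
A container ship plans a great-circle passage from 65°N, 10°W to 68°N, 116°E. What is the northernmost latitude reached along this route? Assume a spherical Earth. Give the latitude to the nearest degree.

≈ 79°N

The great circle lies in the plane with unit normal n̂ = (p₁ × p₂)/|p₁ × p₂|.
Here n̂_z ≈ +0.193; the vertex latitude is φ_max = arccos|n̂_z| ≈ 78.9°.
Check via Clairaut: cos φ_max = |cos φ₁| · sin C = cos(65.0°)·sin(27.1°) ≈ 0.193, again giving ≈ 78.9°.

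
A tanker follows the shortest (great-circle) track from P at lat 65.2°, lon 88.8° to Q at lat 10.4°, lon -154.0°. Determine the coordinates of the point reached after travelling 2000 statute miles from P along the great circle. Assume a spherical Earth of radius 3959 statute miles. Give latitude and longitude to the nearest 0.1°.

The haversine formula gives a central angle δ ≈ 1.596 rad (91.4°) between the endpoints. The total great-circle distance is δ·R ≈ 1.596 × 3959 ≈ 6317 mi, so the target fraction is f = 2000/6317 ≈ 0.317.
Interpolate at f ≈ 0.317 with slerp weights a = sin((1−f)δ)/sin δ ≈ 0.887, b = sin(fδ)/sin δ ≈ 0.484.
p = a·p₁ + b·p₂ ≈ (-0.420, 0.163, 0.893); φ = arcsin(p_z) ≈ 63.21°, λ = atan2(p_y, p_x) ≈ 158.77°.

≈ lat 63.2°, lon 158.8°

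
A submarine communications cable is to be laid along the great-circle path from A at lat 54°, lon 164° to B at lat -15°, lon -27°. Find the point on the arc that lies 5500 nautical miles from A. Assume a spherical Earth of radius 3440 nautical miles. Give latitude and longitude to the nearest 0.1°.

Convert each endpoint to a unit vector on the sphere (x = cos φ cos λ, y = cos φ sin λ, z = sin φ).
The central angle between the endpoints is δ = arccos(p₁·p₂) ≈ 2.445 rad (140.1°). The total great-circle distance is δ·R ≈ 2.445 × 3440 ≈ 8409 nmi, so the target fraction is f = 5500/8409 ≈ 0.654.
Interpolate at f ≈ 0.654 with slerp weights a = sin((1−f)δ)/sin δ ≈ 1.166, b = sin(fδ)/sin δ ≈ 1.557.
p = a·p₁ + b·p₂ ≈ (0.681, -0.494, 0.540); φ = arcsin(p_z) ≈ 32.69°, λ = atan2(p_y, p_x) ≈ -35.94°.

≈ lat 32.7°, lon -35.9°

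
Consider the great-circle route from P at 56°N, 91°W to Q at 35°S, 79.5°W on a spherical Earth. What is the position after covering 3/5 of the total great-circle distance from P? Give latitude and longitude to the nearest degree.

The haversine formula gives a central angle δ ≈ 1.597 rad (91.5°) between the endpoints.
Interpolate at f = 3/5 with slerp weights a = sin((1−f)δ)/sin δ ≈ 0.597, b = sin(fδ)/sin δ ≈ 0.819.
p = a·p₁ + b·p₂ ≈ (0.116, -0.993, 0.025); φ = arcsin(p_z) ≈ 1.44°, λ = atan2(p_y, p_x) ≈ -83.31°.

≈ 1°N, 83°W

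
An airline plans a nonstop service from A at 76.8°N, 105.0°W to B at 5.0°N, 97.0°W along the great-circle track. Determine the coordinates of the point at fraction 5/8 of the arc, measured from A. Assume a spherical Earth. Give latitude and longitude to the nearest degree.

Write both endpoints as unit vectors p₁, p₂ with components (cos φ cos λ, cos φ sin λ, sin φ).
The central angle between the endpoints is δ = arccos(p₁·p₂) ≈ 1.255 rad (71.9°).
Interpolate at f = 5/8 with slerp weights a = sin((1−f)δ)/sin δ ≈ 0.477, b = sin(fδ)/sin δ ≈ 0.743.
p = a·p₁ + b·p₂ ≈ (-0.118, -0.840, 0.529); φ = arcsin(p_z) ≈ 31.96°, λ = atan2(p_y, p_x) ≈ -98.02°.

≈ 32°N, 98°W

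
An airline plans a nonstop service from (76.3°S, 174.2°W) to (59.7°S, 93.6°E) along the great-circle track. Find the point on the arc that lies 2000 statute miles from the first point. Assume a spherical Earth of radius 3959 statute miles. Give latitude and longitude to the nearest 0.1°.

Convert each endpoint to a unit vector on the sphere (x = cos φ cos λ, y = cos φ sin λ, z = sin φ).
The central angle between the endpoints is δ = arccos(p₁·p₂) ≈ 0.584 rad (33.5°). The total great-circle distance is δ·R ≈ 0.584 × 3959 ≈ 2312 mi, so the target fraction is f = 2000/2312 ≈ 0.865.
Interpolate at f ≈ 0.865 with slerp weights a = sin((1−f)δ)/sin δ ≈ 0.143, b = sin(fδ)/sin δ ≈ 0.878.
p = a·p₁ + b·p₂ ≈ (-0.061, 0.439, -0.897); φ = arcsin(p_z) ≈ -63.72°, λ = atan2(p_y, p_x) ≈ 97.98°.

≈ (63.7°S, 98.0°E)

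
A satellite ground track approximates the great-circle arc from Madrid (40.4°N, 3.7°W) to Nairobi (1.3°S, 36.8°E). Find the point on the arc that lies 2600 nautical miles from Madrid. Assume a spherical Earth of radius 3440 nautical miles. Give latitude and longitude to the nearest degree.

≈ 9°N, 29°E

Write both endpoints as unit vectors p₁, p₂ with components (cos φ cos λ, cos φ sin λ, sin φ).
The central angle between the endpoints is δ = arccos(p₁·p₂) ≈ 0.971 rad (55.7°). The total great-circle distance is δ·R ≈ 0.971 × 3440 ≈ 3341 nmi, so the target fraction is f = 2600/3341 ≈ 0.778.
Interpolate at f ≈ 0.778 with slerp weights a = sin((1−f)δ)/sin δ ≈ 0.259, b = sin(fδ)/sin δ ≈ 0.831.
p = a·p₁ + b·p₂ ≈ (0.862, 0.485, 0.149); φ = arcsin(p_z) ≈ 8.57°, λ = atan2(p_y, p_x) ≈ 29.36°.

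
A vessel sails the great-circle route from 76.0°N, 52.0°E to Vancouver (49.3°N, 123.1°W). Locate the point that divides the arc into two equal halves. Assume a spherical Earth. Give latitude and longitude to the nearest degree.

≈ 77°N, 120°W

Write both endpoints as unit vectors p₁, p₂ with components (cos φ cos λ, cos φ sin λ, sin φ).
The central angle between the endpoints is δ = arccos(p₁·p₂) ≈ 0.954 rad (54.7°).
Interpolate at f = 1/2 with slerp weights a = sin((1−f)δ)/sin δ ≈ 0.563, b = sin(fδ)/sin δ ≈ 0.563.
p = a·p₁ + b·p₂ ≈ (-0.117, -0.200, 0.973); φ = arcsin(p_z) ≈ 76.61°, λ = atan2(p_y, p_x) ≈ -120.22°.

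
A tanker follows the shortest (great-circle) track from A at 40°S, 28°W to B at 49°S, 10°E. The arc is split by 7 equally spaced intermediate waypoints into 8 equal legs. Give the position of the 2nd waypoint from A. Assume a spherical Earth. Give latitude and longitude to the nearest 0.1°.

From cos δ = sin φ₁ sin φ₂ + cos φ₁ cos φ₂ cos Δλ, the central angle is δ ≈ 0.493 rad (28.2°).
Interpolate at f = 2/8 with slerp weights a = sin((1−f)δ)/sin δ ≈ 0.764, b = sin(fδ)/sin δ ≈ 0.260.
p = a·p₁ + b·p₂ ≈ (0.684, -0.245, -0.687); φ = arcsin(p_z) ≈ -43.38°, λ = atan2(p_y, p_x) ≈ -19.70°.

≈ 43.4°S, 19.7°W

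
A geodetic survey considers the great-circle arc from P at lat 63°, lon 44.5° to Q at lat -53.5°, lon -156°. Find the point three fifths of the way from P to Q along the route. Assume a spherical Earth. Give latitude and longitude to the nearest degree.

≈ lat 5°, lon 168°

From cos δ = sin φ₁ sin φ₂ + cos φ₁ cos φ₂ cos Δλ, the central angle is δ ≈ 2.893 rad (165.7°).
Interpolate at f = 3/5 with slerp weights a = sin((1−f)δ)/sin δ ≈ 3.717, b = sin(fδ)/sin δ ≈ 4.004.
p = a·p₁ + b·p₂ ≈ (-0.972, 0.214, 0.093); φ = arcsin(p_z) ≈ 5.33°, λ = atan2(p_y, p_x) ≈ 167.59°.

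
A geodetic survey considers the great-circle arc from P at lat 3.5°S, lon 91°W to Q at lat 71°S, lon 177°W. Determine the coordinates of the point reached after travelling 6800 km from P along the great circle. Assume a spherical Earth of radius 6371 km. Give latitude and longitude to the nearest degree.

Convert each endpoint to a unit vector on the sphere (x = cos φ cos λ, y = cos φ sin λ, z = sin φ).
The central angle between the endpoints is δ = arccos(p₁·p₂) ≈ 1.490 rad (85.4°). The total great-circle distance is δ·R ≈ 1.490 × 6371 ≈ 9495 km, so the target fraction is f = 6800/9495 ≈ 0.716.
Interpolate at f ≈ 0.716 with slerp weights a = sin((1−f)δ)/sin δ ≈ 0.412, b = sin(fδ)/sin δ ≈ 0.879.
p = a·p₁ + b·p₂ ≈ (-0.293, -0.426, -0.856); φ = arcsin(p_z) ≈ -58.87°, λ = atan2(p_y, p_x) ≈ -124.51°.

≈ lat 59°S, lon 125°W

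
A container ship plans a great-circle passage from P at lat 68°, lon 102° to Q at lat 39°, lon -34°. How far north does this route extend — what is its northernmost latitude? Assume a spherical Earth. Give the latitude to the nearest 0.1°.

≈ 77.4°

The great circle lies in the plane with unit normal n̂ = (p₁ × p₂)/|p₁ × p₂|.
Here n̂_z ≈ -0.218; the vertex latitude is φ_max = arccos|n̂_z| ≈ 77.4°.
Check via Clairaut: cos φ_max = |cos φ₁| · sin C = cos(68.0°)·sin(35.6°) ≈ 0.218, again giving ≈ 77.4°.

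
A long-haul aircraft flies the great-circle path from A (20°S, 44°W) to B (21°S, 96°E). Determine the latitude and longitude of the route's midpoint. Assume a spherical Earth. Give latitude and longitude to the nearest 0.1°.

From cos δ = sin φ₁ sin φ₂ + cos φ₁ cos φ₂ cos Δλ, the central angle is δ ≈ 2.153 rad (123.3°).
Interpolate at f = 1/2 with slerp weights a = sin((1−f)δ)/sin δ ≈ 1.053, b = sin(fδ)/sin δ ≈ 1.053.
p = a·p₁ + b·p₂ ≈ (0.609, 0.290, -0.738); φ = arcsin(p_z) ≈ -47.55°, λ = atan2(p_y, p_x) ≈ 25.49°.

≈ (47.5°S, 25.5°E)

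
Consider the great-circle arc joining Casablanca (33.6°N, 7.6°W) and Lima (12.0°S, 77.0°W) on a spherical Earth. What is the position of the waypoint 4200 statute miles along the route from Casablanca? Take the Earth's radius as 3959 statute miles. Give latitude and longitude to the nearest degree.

Convert each endpoint to a unit vector on the sphere (x = cos φ cos λ, y = cos φ sin λ, z = sin φ).
The central angle between the endpoints is δ = arccos(p₁·p₂) ≈ 1.398 rad (80.1°). The total great-circle distance is δ·R ≈ 1.398 × 3959 ≈ 5536 mi, so the target fraction is f = 4200/5536 ≈ 0.759.
Interpolate at f ≈ 0.759 with slerp weights a = sin((1−f)δ)/sin δ ≈ 0.336, b = sin(fδ)/sin δ ≈ 0.886.
p = a·p₁ + b·p₂ ≈ (0.472, -0.881, 0.002); φ = arcsin(p_z) ≈ 0.10°, λ = atan2(p_y, p_x) ≈ -61.81°.

≈ 0°N, 62°W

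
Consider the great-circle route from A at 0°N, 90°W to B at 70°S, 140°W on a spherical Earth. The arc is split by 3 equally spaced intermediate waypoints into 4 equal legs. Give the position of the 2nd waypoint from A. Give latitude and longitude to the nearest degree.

≈ 37°S, 102°W

Convert each endpoint to a unit vector on the sphere (x = cos φ cos λ, y = cos φ sin λ, z = sin φ).
The central angle between the endpoints is δ = arccos(p₁·p₂) ≈ 1.349 rad (77.3°).
Interpolate at f = 2/4 with slerp weights a = sin((1−f)δ)/sin δ ≈ 0.640, b = sin(fδ)/sin δ ≈ 0.640.
p = a·p₁ + b·p₂ ≈ (-0.168, -0.781, -0.602); φ = arcsin(p_z) ≈ -36.99°, λ = atan2(p_y, p_x) ≈ -102.12°.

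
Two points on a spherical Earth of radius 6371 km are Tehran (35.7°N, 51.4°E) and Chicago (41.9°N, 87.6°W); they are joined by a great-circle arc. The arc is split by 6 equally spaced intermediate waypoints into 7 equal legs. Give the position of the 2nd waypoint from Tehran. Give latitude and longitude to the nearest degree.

≈ (57°N, 27°E)

Convert each endpoint to a unit vector on the sphere (x = cos φ cos λ, y = cos φ sin λ, z = sin φ).
The central angle between the endpoints is δ = arccos(p₁·p₂) ≈ 1.637 rad (93.8°).
Interpolate at f = 2/7 with slerp weights a = sin((1−f)δ)/sin δ ≈ 0.923, b = sin(fδ)/sin δ ≈ 0.452.
p = a·p₁ + b·p₂ ≈ (0.482, 0.249, 0.840); φ = arcsin(p_z) ≈ 57.16°, λ = atan2(p_y, p_x) ≈ 27.39°.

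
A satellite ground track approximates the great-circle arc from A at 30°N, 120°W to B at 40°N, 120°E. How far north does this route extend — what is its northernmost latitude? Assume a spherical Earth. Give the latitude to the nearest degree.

≈ 55°N

The great circle lies in the plane with unit normal n̂ = (p₁ × p₂)/|p₁ × p₂|.
Here n̂_z ≈ -0.575; the vertex latitude is φ_max = arccos|n̂_z| ≈ 54.9°.
Check via Clairaut: cos φ_max = |cos φ₁| · sin C = cos(30.0°)·sin(41.6°) ≈ 0.575, again giving ≈ 54.9°.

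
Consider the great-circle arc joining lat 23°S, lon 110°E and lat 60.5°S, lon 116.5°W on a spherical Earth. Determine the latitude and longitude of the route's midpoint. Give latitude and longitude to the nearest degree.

≈ lat 62°S, lon 142°E

Convert each endpoint to a unit vector on the sphere (x = cos φ cos λ, y = cos φ sin λ, z = sin φ).
The central angle between the endpoints is δ = arccos(p₁·p₂) ≈ 1.543 rad (88.4°).
Interpolate at f = 1/2 with slerp weights a = sin((1−f)δ)/sin δ ≈ 0.697, b = sin(fδ)/sin δ ≈ 0.697.
p = a·p₁ + b·p₂ ≈ (-0.373, 0.296, -0.879); φ = arcsin(p_z) ≈ -61.58°, λ = atan2(p_y, p_x) ≈ 141.56°.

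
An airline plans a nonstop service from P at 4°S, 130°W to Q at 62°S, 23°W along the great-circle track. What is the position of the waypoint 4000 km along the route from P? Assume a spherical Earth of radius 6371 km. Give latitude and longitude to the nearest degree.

Write both endpoints as unit vectors p₁, p₂ with components (cos φ cos λ, cos φ sin λ, sin φ).
The central angle between the endpoints is δ = arccos(p₁·p₂) ≈ 1.646 rad (94.3°). The total great-circle distance is δ·R ≈ 1.646 × 6371 ≈ 10488 km, so the target fraction is f = 4000/10488 ≈ 0.381.
Interpolate at f ≈ 0.381 with slerp weights a = sin((1−f)δ)/sin δ ≈ 0.854, b = sin(fδ)/sin δ ≈ 0.589.
p = a·p₁ + b·p₂ ≈ (-0.293, -0.760, -0.580); φ = arcsin(p_z) ≈ -35.43°, λ = atan2(p_y, p_x) ≈ -111.06°.

≈ 35°S, 111°W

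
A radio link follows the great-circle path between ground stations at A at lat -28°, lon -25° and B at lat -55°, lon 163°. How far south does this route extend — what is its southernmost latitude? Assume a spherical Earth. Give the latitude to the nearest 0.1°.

≈ -85.9°

The great circle lies in the plane with unit normal n̂ = (p₁ × p₂)/|p₁ × p₂|.
Here n̂_z ≈ -0.071; the vertex latitude is φ_max = arccos|n̂_z| ≈ 85.9°.
Check via Clairaut: cos φ_max = |cos φ₁| · sin C = cos(28.0°)·sin(175.4°) ≈ 0.071, again giving ≈ 85.9°.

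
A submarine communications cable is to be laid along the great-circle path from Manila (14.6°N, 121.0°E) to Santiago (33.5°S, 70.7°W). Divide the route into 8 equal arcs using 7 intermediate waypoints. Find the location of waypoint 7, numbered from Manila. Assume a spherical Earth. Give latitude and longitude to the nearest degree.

Write both endpoints as unit vectors p₁, p₂ with components (cos φ cos λ, cos φ sin λ, sin φ).
The central angle between the endpoints is δ = arccos(p₁·p₂) ≈ 2.763 rad (158.3°).
Interpolate at f = 7/8 with slerp weights a = sin((1−f)δ)/sin δ ≈ 0.917, b = sin(fδ)/sin δ ≈ 1.793.
p = a·p₁ + b·p₂ ≈ (0.037, -0.651, -0.759); φ = arcsin(p_z) ≈ -49.33°, λ = atan2(p_y, p_x) ≈ -86.73°.

≈ (49°S, 87°W)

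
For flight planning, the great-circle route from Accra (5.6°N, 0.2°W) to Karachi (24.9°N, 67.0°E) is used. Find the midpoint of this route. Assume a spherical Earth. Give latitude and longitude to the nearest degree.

≈ (18°N, 32°E)

The haversine formula gives a central angle δ ≈ 1.169 rad (67.0°) between the endpoints.
Interpolate at f = 1/2 with slerp weights a = sin((1−f)δ)/sin δ ≈ 0.600, b = sin(fδ)/sin δ ≈ 0.600.
p = a·p₁ + b·p₂ ≈ (0.809, 0.499, 0.311); φ = arcsin(p_z) ≈ 18.12°, λ = atan2(p_y, p_x) ≈ 31.64°.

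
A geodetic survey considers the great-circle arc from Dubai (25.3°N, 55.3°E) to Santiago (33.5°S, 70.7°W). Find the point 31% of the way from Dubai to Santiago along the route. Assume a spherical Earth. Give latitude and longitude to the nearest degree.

Convert each endpoint to a unit vector on the sphere (x = cos φ cos λ, y = cos φ sin λ, z = sin φ).
The central angle between the endpoints is δ = arccos(p₁·p₂) ≈ 2.317 rad (132.8°).
Interpolate at f = 0.31 with slerp weights a = sin((1−f)δ)/sin δ ≈ 1.362, b = sin(fδ)/sin δ ≈ 0.896.
p = a·p₁ + b·p₂ ≈ (0.948, 0.307, 0.087); φ = arcsin(p_z) ≈ 5.00°, λ = atan2(p_y, p_x) ≈ 17.92°.

≈ 5°N, 18°E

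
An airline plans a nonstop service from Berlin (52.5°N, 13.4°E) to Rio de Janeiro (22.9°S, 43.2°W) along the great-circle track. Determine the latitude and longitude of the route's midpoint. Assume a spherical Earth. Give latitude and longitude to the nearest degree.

Write both endpoints as unit vectors p₁, p₂ with components (cos φ cos λ, cos φ sin λ, sin φ).
The central angle between the endpoints is δ = arccos(p₁·p₂) ≈ 1.571 rad (90.0°).
Interpolate at f = 1/2 with slerp weights a = sin((1−f)δ)/sin δ ≈ 0.707, b = sin(fδ)/sin δ ≈ 0.707.
p = a·p₁ + b·p₂ ≈ (0.894, -0.346, 0.286); φ = arcsin(p_z) ≈ 16.61°, λ = atan2(p_y, p_x) ≈ -21.17°.

≈ 17°N, 21°W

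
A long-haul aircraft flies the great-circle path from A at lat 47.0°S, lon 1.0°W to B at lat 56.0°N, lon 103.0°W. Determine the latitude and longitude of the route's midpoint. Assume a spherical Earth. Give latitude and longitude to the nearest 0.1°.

≈ lat 7.1°N, lon 45.0°W

Convert each endpoint to a unit vector on the sphere (x = cos φ cos λ, y = cos φ sin λ, z = sin φ).
The central angle between the endpoints is δ = arccos(p₁·p₂) ≈ 2.326 rad (133.3°).
Interpolate at f = 1/2 with slerp weights a = sin((1−f)δ)/sin δ ≈ 1.261, b = sin(fδ)/sin δ ≈ 1.261.
p = a·p₁ + b·p₂ ≈ (0.701, -0.702, 0.123); φ = arcsin(p_z) ≈ 7.08°, λ = atan2(p_y, p_x) ≈ -45.03°.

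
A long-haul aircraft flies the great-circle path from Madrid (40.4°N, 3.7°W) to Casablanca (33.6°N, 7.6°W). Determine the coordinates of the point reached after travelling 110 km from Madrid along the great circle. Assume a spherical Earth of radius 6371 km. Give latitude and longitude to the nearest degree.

Convert each endpoint to a unit vector on the sphere (x = cos φ cos λ, y = cos φ sin λ, z = sin φ).
The central angle between the endpoints is δ = arccos(p₁·p₂) ≈ 0.131 rad (7.5°). The total great-circle distance is δ·R ≈ 0.131 × 6371 ≈ 831 km, so the target fraction is f = 110/831 ≈ 0.132.
Interpolate at f ≈ 0.132 with slerp weights a = sin((1−f)δ)/sin δ ≈ 0.868, b = sin(fδ)/sin δ ≈ 0.133.
p = a·p₁ + b·p₂ ≈ (0.769, -0.057, 0.636); φ = arcsin(p_z) ≈ 39.51°, λ = atan2(p_y, p_x) ≈ -4.26°.

≈ 40°N, 4°W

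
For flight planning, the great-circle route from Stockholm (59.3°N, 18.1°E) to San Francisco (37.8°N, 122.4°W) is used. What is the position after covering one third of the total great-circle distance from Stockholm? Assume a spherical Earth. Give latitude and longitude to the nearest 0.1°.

≈ 74.7°N, 40.3°W

Write both endpoints as unit vectors p₁, p₂ with components (cos φ cos λ, cos φ sin λ, sin φ).
The central angle between the endpoints is δ = arccos(p₁·p₂) ≈ 1.353 rad (77.5°).
Interpolate at f = 1/3 with slerp weights a = sin((1−f)δ)/sin δ ≈ 0.804, b = sin(fδ)/sin δ ≈ 0.446.
p = a·p₁ + b·p₂ ≈ (0.201, -0.170, 0.965); φ = arcsin(p_z) ≈ 74.72°, λ = atan2(p_y, p_x) ≈ -40.30°.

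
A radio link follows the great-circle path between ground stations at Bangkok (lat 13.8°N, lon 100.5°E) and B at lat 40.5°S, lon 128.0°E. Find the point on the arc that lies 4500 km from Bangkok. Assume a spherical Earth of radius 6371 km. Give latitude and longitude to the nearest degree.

≈ lat 23°S, lon 117°E

Convert each endpoint to a unit vector on the sphere (x = cos φ cos λ, y = cos φ sin λ, z = sin φ).
The central angle between the endpoints is δ = arccos(p₁·p₂) ≈ 1.047 rad (60.0°). The total great-circle distance is δ·R ≈ 1.047 × 6371 ≈ 6671 km, so the target fraction is f = 4500/6671 ≈ 0.675.
Interpolate at f ≈ 0.675 with slerp weights a = sin((1−f)δ)/sin δ ≈ 0.386, b = sin(fδ)/sin δ ≈ 0.750.
p = a·p₁ + b·p₂ ≈ (-0.419, 0.818, -0.395); φ = arcsin(p_z) ≈ -23.25°, λ = atan2(p_y, p_x) ≈ 117.14°.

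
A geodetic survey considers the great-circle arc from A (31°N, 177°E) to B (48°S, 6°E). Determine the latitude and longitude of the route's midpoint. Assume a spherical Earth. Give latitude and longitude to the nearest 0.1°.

≈ (45.7°S, 148.9°E)

Convert each endpoint to a unit vector on the sphere (x = cos φ cos λ, y = cos φ sin λ, z = sin φ).
The central angle between the endpoints is δ = arccos(p₁·p₂) ≈ 2.822 rad (161.7°).
Interpolate at f = 1/2 with slerp weights a = sin((1−f)δ)/sin δ ≈ 3.139, b = sin(fδ)/sin δ ≈ 3.139.
p = a·p₁ + b·p₂ ≈ (-0.598, 0.360, -0.716); φ = arcsin(p_z) ≈ -45.72°, λ = atan2(p_y, p_x) ≈ 148.93°.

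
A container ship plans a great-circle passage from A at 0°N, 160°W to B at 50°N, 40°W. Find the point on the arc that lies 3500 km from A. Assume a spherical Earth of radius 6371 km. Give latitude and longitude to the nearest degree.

≈ 25°N, 140°W

Write both endpoints as unit vectors p₁, p₂ with components (cos φ cos λ, cos φ sin λ, sin φ).
The central angle between the endpoints is δ = arccos(p₁·p₂) ≈ 1.898 rad (108.7°). The total great-circle distance is δ·R ≈ 1.898 × 6371 ≈ 12092 km, so the target fraction is f = 3500/12092 ≈ 0.289.
Interpolate at f ≈ 0.289 with slerp weights a = sin((1−f)δ)/sin δ ≈ 1.030, b = sin(fδ)/sin δ ≈ 0.551.
p = a·p₁ + b·p₂ ≈ (-0.696, -0.580, 0.422); φ = arcsin(p_z) ≈ 24.99°, λ = atan2(p_y, p_x) ≈ -140.21°.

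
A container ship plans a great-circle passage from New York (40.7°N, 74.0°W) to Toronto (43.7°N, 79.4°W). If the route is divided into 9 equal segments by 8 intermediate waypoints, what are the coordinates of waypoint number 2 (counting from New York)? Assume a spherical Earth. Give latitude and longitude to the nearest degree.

Convert each endpoint to a unit vector on the sphere (x = cos φ cos λ, y = cos φ sin λ, z = sin φ).
The central angle between the endpoints is δ = arccos(p₁·p₂) ≈ 0.087 rad (5.0°).
Interpolate at f = 2/9 with slerp weights a = sin((1−f)δ)/sin δ ≈ 0.778, b = sin(fδ)/sin δ ≈ 0.222.
p = a·p₁ + b·p₂ ≈ (0.192, -0.725, 0.661); φ = arcsin(p_z) ≈ 41.39°, λ = atan2(p_y, p_x) ≈ -75.16°.

≈ 41°N, 75°W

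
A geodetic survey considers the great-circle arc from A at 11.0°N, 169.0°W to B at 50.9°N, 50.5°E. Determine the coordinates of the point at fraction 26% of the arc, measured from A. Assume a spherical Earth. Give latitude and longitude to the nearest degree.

Write both endpoints as unit vectors p₁, p₂ with components (cos φ cos λ, cos φ sin λ, sin φ).
The central angle between the endpoints is δ = arccos(p₁·p₂) ≈ 1.907 rad (109.2°).
Interpolate at f = 0.26 with slerp weights a = sin((1−f)δ)/sin δ ≈ 1.046, b = sin(fδ)/sin δ ≈ 0.504.
p = a·p₁ + b·p₂ ≈ (-0.806, 0.049, 0.591); φ = arcsin(p_z) ≈ 36.20°, λ = atan2(p_y, p_x) ≈ 176.50°.

≈ 36°N, 176°E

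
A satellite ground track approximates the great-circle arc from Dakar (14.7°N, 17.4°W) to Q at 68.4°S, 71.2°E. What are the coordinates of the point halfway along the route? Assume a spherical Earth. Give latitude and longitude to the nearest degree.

Convert each endpoint to a unit vector on the sphere (x = cos φ cos λ, y = cos φ sin λ, z = sin φ).
The central angle between the endpoints is δ = arccos(p₁·p₂) ≈ 1.800 rad (103.1°).
Interpolate at f = 1/2 with slerp weights a = sin((1−f)δ)/sin δ ≈ 0.804, b = sin(fδ)/sin δ ≈ 0.804.
p = a·p₁ + b·p₂ ≈ (0.838, 0.048, -0.544); φ = arcsin(p_z) ≈ -32.94°, λ = atan2(p_y, p_x) ≈ 3.25°.

≈ 33°S, 3°E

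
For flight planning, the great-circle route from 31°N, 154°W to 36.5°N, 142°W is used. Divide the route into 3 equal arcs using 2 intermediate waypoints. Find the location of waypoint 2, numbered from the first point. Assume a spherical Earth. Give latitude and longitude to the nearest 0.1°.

≈ 34.8°N, 146.2°W

Write both endpoints as unit vectors p₁, p₂ with components (cos φ cos λ, cos φ sin λ, sin φ).
The central angle between the endpoints is δ = arccos(p₁·p₂) ≈ 0.199 rad (11.4°).
Interpolate at f = 2/3 with slerp weights a = sin((1−f)δ)/sin δ ≈ 0.335, b = sin(fδ)/sin δ ≈ 0.669.
p = a·p₁ + b·p₂ ≈ (-0.682, -0.457, 0.571); φ = arcsin(p_z) ≈ 34.80°, λ = atan2(p_y, p_x) ≈ -146.17°.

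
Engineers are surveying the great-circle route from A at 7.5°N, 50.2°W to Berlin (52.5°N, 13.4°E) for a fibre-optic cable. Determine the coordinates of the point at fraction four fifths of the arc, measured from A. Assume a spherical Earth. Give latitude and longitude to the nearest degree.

Write both endpoints as unit vectors p₁, p₂ with components (cos φ cos λ, cos φ sin λ, sin φ).
The central angle between the endpoints is δ = arccos(p₁·p₂) ≈ 1.190 rad (68.2°).
Interpolate at f = 4/5 with slerp weights a = sin((1−f)δ)/sin δ ≈ 0.254, b = sin(fδ)/sin δ ≈ 0.877.
p = a·p₁ + b·p₂ ≈ (0.681, -0.070, 0.729); φ = arcsin(p_z) ≈ 46.82°, λ = atan2(p_y, p_x) ≈ -5.84°.

≈ 47°N, 6°W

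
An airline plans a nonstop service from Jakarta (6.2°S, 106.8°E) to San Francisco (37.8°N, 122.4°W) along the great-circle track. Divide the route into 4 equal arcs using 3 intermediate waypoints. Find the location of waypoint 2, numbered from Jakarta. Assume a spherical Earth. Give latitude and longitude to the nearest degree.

≈ (33°N, 158°E)

Convert each endpoint to a unit vector on the sphere (x = cos φ cos λ, y = cos φ sin λ, z = sin φ).
The central angle between the endpoints is δ = arccos(p₁·p₂) ≈ 2.189 rad (125.4°).
Interpolate at f = 2/4 with slerp weights a = sin((1−f)δ)/sin δ ≈ 1.090, b = sin(fδ)/sin δ ≈ 1.090.
p = a·p₁ + b·p₂ ≈ (-0.775, 0.310, 0.551); φ = arcsin(p_z) ≈ 33.41°, λ = atan2(p_y, p_x) ≈ 158.18°.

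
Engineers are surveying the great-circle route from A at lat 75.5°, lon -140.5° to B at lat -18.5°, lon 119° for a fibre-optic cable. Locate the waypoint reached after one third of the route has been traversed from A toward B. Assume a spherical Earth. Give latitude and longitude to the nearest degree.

The haversine formula gives a central angle δ ≈ 1.929 rad (110.5°) between the endpoints.
Interpolate at f = 1/3 with slerp weights a = sin((1−f)δ)/sin δ ≈ 1.025, b = sin(fδ)/sin δ ≈ 0.640.
p = a·p₁ + b·p₂ ≈ (-0.492, 0.368, 0.789); φ = arcsin(p_z) ≈ 52.08°, λ = atan2(p_y, p_x) ≈ 143.24°.

≈ lat 52°, lon 143°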